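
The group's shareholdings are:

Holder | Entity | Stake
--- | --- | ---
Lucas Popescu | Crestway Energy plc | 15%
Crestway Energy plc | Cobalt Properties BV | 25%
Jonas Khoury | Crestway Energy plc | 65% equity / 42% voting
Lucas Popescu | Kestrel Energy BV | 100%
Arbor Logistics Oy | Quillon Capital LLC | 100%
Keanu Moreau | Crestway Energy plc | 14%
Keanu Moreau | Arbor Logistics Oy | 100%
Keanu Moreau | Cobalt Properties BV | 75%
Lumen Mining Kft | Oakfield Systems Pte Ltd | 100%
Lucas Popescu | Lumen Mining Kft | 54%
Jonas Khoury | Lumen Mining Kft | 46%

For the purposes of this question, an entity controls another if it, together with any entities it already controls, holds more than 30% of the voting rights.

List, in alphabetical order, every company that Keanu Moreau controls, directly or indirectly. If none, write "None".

Arbor Logistics Oy, Cobalt Properties BV, Quillon Capital LLC

Keanu holds 100% of Arbor, so Keanu controls Arbor.
Arbor holds 100% of Quillon, so Keanu controls Quillon.
Keanu holds 75% of Cobalt, so Keanu controls Cobalt.
No other company's threshold is met.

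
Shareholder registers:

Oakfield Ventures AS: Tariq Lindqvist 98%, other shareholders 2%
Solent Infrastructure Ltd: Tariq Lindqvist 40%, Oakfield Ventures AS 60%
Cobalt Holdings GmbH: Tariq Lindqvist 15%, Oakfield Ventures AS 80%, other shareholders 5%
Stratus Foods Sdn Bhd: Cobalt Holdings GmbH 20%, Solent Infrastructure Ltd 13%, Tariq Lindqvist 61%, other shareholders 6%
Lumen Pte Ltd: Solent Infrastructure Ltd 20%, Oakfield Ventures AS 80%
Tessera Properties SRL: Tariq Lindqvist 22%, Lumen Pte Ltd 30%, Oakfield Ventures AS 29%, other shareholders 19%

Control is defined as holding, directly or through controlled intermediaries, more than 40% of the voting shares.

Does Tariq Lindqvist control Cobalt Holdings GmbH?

Yes

Tariq holds 98% of Oakfield, so Tariq controls Oakfield.
Tariq and Oakfield together hold 15% + 80% = 95% of Cobalt, so Tariq controls Cobalt.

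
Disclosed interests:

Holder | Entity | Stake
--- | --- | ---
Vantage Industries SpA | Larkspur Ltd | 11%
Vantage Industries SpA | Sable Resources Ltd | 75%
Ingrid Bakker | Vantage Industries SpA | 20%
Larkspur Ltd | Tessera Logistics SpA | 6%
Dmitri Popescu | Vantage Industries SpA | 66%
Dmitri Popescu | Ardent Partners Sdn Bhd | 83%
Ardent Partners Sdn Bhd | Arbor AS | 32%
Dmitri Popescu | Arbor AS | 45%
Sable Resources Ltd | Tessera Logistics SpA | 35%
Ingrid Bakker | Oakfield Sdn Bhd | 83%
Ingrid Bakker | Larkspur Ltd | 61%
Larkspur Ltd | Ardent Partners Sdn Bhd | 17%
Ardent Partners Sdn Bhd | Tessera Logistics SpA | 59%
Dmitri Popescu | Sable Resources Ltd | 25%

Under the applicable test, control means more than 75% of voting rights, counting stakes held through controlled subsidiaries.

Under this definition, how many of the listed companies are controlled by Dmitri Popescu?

Dmitri holds 83% of Ardent, so Dmitri controls Ardent.
Dmitri and Ardent together hold 45% + 32% = 77% of Arbor, so Dmitri controls Arbor.
No other company's threshold is met.
Dmitri controls 2 companies.

2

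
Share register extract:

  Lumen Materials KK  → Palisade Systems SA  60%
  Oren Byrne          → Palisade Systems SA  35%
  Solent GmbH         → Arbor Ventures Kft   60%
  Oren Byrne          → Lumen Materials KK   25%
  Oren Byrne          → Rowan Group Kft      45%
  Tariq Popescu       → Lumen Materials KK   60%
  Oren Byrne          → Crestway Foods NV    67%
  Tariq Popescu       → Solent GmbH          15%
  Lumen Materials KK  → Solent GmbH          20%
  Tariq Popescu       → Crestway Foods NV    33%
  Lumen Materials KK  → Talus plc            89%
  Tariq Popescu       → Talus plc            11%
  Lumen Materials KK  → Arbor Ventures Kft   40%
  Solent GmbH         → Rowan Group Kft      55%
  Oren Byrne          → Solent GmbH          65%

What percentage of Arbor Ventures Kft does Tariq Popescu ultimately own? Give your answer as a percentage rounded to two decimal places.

Tariq reaches Arbor along 3 paths.
Via Lumen → Solent: 60% × 20% × 60% = 7.2%.
Via Solent: 15% × 60% = 9%.
Via Lumen: 60% × 40% = 24%.
Total: 7.2% + 9% + 24% = 40.2%.
Rounded: 40.20%.

40.20%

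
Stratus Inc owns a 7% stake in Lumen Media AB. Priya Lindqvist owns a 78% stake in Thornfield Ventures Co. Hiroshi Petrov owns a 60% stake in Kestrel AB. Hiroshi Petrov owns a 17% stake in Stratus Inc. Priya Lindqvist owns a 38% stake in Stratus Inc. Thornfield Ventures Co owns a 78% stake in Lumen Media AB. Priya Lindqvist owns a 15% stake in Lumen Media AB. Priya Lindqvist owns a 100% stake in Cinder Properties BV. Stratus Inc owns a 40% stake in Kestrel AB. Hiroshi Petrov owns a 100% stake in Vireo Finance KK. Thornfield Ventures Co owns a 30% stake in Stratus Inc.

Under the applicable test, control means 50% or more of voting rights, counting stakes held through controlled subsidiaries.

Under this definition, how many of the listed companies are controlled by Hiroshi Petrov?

Hiroshi holds 100% of Vireo, so Hiroshi controls Vireo.
Hiroshi holds 60% of Kestrel, so Hiroshi controls Kestrel.
No other company's threshold is met.
Hiroshi controls 2 companies.

2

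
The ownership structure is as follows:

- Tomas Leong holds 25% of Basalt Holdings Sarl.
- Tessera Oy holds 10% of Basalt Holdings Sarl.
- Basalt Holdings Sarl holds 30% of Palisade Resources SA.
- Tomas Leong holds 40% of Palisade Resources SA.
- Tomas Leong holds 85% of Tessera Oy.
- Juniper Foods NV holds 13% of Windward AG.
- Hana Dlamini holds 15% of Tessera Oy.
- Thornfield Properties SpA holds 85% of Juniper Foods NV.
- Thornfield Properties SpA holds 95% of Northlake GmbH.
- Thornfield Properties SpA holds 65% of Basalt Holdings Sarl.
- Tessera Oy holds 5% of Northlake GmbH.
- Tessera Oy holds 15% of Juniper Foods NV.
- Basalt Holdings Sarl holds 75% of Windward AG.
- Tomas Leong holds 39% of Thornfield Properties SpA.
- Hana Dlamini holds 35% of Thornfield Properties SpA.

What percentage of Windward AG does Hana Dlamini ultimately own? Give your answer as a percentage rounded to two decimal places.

Hana reaches Windward along 4 paths.
Via Tessera → Basalt: 15% × 10% × 75% = 1.125%.
Via Thornfield → Basalt: 35% × 65% × 75% = 17.0625%.
Via Thornfield → Juniper: 35% × 85% × 13% = 3.8675%.
Via Tessera → Juniper: 15% × 15% × 13% = 0.2925%.
Total: 1.125% + 17.0625% + 3.8675% + 0.2925% = 22.3475%.
Rounded: 22.35%.

22.35%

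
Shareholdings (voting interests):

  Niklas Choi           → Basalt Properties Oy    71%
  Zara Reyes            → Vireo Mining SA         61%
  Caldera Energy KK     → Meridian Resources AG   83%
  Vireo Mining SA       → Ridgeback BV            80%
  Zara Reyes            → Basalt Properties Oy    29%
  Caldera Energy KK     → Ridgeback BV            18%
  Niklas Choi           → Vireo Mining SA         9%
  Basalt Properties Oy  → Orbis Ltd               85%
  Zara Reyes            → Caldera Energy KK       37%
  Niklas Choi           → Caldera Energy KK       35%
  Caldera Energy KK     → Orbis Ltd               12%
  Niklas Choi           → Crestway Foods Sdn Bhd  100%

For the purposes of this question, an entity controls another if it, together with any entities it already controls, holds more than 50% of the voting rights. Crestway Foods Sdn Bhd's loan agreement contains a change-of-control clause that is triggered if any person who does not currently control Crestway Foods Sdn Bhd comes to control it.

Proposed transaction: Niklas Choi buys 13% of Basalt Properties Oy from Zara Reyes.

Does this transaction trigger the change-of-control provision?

The purchase adds only to Niklas's holdings (Zara's stake shrinks), so Niklas is the only person who could newly come to control Crestway.
Niklas holds 100% of Crestway, so Niklas controls Crestway.
So Niklas already controls Crestway before the transaction.
After the purchase, Niklas's direct stake in Basalt rises to 71% + 13% = 84%, and Zara's stake falls to 16%.
Niklas controlled Crestway already, so this is not a new person acquiring control; every other person's position is unchanged or reduced.
No new person acquires control, so the clause is not triggered.

No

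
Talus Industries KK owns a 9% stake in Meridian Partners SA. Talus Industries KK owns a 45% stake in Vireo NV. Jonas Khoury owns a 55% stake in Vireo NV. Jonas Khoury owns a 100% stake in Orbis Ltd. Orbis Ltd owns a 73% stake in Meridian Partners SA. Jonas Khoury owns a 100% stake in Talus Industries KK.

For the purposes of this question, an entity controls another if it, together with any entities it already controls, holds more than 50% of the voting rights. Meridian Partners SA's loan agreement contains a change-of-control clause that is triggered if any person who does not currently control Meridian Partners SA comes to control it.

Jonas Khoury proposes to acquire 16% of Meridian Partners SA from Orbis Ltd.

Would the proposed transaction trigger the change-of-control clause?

The purchase adds only to Jonas's holdings (Orbis's stake shrinks), so Jonas is the only person who could newly come to control Meridian.
Jonas holds 100% of Talus, so Jonas controls Talus.
Jonas holds 100% of Orbis, so Jonas controls Orbis.
Talus and Orbis together hold 9% + 73% = 82% of Meridian, so Jonas controls Meridian.
So Jonas already controls Meridian before the transaction.
After the purchase, Jonas holds 16% of Meridian directly, and Orbis's stake falls to 57%.
Jonas controlled Meridian already, so this is not a new person acquiring control; every other person's position is unchanged or reduced.
No new person acquires control, so the clause is not triggered.

No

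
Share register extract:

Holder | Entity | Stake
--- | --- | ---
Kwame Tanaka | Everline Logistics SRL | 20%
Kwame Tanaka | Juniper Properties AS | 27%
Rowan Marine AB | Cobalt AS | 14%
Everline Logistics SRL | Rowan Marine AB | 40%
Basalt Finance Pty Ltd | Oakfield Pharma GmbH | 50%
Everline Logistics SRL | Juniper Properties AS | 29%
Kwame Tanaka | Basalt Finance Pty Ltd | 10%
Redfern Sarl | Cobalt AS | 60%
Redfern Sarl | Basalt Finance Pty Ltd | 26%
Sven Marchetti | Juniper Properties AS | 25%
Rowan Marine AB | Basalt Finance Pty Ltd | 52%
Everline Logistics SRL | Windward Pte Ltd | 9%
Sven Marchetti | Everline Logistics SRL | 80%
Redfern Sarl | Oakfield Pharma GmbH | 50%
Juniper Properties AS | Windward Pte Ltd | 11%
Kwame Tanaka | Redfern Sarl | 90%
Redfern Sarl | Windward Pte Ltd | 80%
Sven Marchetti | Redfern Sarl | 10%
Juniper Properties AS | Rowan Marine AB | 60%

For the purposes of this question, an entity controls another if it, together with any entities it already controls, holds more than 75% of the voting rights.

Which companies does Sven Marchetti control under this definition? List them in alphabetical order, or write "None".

Sven holds 80% of Everline, so Sven controls Everline.
No other company's threshold is met.

Everline Logistics SRL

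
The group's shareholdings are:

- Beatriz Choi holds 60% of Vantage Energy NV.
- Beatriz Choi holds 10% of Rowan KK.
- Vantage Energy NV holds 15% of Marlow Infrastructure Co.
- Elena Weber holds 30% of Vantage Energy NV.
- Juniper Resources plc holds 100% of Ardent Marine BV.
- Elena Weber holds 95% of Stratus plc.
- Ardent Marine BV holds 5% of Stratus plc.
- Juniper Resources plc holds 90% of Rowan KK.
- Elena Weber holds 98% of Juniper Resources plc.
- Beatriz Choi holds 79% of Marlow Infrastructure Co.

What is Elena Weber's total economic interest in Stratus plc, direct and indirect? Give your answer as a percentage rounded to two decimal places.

Elena reaches Stratus along 2 paths.
Direct stake: 95% = 95%.
Via Juniper → Ardent: 98% × 100% × 5% = 4.9%.
Total: 95% + 4.9% = 99.9%.
Rounded: 99.90%.

99.90%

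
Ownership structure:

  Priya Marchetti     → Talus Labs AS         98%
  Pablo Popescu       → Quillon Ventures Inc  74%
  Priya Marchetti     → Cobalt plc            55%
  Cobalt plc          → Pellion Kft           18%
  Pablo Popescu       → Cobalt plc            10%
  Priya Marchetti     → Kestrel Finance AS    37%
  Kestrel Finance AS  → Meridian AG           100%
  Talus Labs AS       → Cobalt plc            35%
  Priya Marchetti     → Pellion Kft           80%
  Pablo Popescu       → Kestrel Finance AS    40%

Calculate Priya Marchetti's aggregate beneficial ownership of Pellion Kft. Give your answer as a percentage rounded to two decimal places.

96.07%

Priya reaches Pellion along 3 paths.
Via Cobalt: 55% × 18% = 9.9%.
Via Talus → Cobalt: 98% × 35% × 18% = 6.174%.
Direct stake: 80% = 80%.
Total: 9.9% + 6.174% + 80% = 96.074%.
Rounded: 96.07%.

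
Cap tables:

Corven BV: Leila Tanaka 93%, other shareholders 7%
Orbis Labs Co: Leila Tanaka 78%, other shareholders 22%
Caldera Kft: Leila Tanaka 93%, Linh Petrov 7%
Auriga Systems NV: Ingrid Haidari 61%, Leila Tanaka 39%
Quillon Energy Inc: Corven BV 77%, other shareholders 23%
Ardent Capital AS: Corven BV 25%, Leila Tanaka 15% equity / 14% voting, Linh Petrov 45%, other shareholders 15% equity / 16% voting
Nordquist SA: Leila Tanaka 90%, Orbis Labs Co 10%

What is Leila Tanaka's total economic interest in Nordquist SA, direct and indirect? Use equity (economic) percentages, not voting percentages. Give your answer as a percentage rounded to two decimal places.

97.80%

Leila reaches Nordquist along 2 paths.
Direct stake: 90% = 90%.
Via Orbis: 78% × 10% = 7.8%.
Total: 90% + 7.8% = 97.8%.
Rounded: 97.80%.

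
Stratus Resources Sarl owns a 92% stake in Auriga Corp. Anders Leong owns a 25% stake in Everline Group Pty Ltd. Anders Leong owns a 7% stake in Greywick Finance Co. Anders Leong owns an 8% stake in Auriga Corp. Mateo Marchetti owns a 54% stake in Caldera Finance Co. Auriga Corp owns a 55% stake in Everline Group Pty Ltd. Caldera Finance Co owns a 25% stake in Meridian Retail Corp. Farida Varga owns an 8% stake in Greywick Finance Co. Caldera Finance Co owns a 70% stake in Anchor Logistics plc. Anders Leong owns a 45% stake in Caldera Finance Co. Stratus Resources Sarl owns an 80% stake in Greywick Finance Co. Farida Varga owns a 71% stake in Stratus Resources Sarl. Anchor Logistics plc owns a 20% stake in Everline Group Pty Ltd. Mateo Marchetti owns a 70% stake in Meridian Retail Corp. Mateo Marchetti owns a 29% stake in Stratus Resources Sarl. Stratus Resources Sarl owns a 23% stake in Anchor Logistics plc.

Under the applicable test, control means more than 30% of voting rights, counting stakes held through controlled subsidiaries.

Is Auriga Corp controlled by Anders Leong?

No

Anders holds 45% of Caldera, so Anders controls Caldera.
Caldera holds 70% of Anchor, so Anders controls Anchor.
Anders and Anchor together hold 25% + 20% = 45% of Everline, so Anders controls Everline.
In Auriga, Anders's side holds only 8%, not > 30%.
So Anders does not control Auriga.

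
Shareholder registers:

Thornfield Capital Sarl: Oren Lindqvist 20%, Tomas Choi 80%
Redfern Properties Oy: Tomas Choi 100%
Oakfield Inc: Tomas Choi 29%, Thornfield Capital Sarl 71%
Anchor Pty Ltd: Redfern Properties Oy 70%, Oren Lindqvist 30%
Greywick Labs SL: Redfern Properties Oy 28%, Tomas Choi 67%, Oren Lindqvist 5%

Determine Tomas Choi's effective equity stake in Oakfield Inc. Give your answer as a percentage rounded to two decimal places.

85.80%

Tomas reaches Oakfield along 2 paths.
Direct stake: 29% = 29%.
Via Thornfield: 80% × 71% = 56.8%.
Total: 29% + 56.8% = 85.8%.
Rounded: 85.80%.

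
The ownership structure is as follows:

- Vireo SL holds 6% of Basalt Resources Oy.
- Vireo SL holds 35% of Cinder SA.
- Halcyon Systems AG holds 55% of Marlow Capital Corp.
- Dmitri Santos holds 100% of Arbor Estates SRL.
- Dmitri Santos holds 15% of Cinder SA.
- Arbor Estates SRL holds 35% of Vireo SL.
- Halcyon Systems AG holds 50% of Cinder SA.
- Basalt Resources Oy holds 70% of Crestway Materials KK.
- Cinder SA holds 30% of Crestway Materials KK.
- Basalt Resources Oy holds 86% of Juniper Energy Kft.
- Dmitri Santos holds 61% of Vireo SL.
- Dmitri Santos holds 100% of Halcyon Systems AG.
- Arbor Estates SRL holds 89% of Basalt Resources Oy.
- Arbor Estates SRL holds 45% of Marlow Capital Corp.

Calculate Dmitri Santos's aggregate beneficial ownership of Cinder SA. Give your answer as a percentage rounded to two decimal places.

Dmitri reaches Cinder along 4 paths.
Via Arbor → Vireo: 100% × 35% × 35% = 12.25%.
Via Vireo: 61% × 35% = 21.35%.
Direct stake: 15% = 15%.
Via Halcyon: 100% × 50% = 50%.
Total: 12.25% + 21.35% + 15% + 50% = 98.6%.
Rounded: 98.60%.

98.60%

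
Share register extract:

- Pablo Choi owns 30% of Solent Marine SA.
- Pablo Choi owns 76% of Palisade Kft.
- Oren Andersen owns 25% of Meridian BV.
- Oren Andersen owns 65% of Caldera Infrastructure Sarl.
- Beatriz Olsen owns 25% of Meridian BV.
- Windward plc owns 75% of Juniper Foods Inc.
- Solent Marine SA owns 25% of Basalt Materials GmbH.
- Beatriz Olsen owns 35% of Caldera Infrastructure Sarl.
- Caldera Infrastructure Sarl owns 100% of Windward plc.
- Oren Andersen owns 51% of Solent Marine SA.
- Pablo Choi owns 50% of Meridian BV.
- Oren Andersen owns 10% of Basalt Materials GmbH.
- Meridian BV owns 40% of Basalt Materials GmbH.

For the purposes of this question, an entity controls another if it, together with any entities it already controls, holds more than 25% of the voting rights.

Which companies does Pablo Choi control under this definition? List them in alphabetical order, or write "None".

Basalt Materials GmbH, Meridian BV, Palisade Kft, Solent Marine SA

Pablo holds 50% of Meridian, so Pablo controls Meridian.
Pablo holds 76% of Palisade, so Pablo controls Palisade.
Pablo holds 30% of Solent, so Pablo controls Solent.
Meridian and Solent together hold 40% + 25% = 65% of Basalt, so Pablo controls Basalt.
No other company's threshold is met.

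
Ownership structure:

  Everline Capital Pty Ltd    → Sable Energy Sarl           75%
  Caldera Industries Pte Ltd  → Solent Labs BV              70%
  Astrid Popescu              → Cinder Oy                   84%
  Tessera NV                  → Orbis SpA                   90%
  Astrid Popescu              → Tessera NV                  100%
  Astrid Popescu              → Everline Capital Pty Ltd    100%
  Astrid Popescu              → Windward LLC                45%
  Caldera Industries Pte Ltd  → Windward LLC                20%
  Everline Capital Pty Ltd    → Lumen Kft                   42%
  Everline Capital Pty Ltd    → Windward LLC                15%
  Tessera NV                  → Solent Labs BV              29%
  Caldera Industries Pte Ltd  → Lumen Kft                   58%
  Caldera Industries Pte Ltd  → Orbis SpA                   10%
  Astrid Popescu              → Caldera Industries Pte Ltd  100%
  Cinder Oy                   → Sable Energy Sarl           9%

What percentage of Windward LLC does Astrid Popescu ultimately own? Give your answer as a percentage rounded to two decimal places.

80.00%

Astrid reaches Windward along 3 paths.
Via Caldera: 100% × 20% = 20%.
Via Everline: 100% × 15% = 15%.
Direct stake: 45% = 45%.
Total: 20% + 15% + 45% = 80%.
Rounded: 80.00%.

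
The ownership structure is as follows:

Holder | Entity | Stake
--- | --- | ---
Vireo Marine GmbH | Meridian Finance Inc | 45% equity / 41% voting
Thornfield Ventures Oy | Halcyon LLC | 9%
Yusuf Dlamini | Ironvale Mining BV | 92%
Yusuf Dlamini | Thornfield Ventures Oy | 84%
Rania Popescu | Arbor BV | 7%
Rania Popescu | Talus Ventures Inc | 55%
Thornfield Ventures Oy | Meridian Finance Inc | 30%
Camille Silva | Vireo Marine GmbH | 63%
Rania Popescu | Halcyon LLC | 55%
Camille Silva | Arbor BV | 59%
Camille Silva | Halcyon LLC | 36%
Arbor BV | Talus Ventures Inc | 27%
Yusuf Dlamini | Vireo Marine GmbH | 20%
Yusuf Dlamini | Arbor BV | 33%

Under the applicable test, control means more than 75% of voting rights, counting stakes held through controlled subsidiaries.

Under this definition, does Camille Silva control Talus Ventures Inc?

No

Camille's largest direct stake is 63% in Vireo, which does not meet the threshold, so Camille controls no company.
Neither Camille nor any entity Camille controls holds any voting interest in Talus.
So Camille does not control Talus.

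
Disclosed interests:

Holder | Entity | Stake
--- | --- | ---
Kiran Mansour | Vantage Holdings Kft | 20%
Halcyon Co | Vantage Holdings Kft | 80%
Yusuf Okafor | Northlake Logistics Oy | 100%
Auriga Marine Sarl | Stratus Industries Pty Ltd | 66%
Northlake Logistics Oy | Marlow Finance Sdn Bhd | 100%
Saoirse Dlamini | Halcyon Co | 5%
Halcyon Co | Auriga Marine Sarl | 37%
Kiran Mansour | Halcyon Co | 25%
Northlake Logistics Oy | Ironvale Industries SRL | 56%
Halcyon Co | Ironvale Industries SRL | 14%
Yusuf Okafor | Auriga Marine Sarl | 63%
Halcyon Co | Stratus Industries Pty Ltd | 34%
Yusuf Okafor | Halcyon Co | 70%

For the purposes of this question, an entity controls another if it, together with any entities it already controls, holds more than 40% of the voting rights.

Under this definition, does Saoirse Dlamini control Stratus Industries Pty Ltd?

No

Saoirse's largest direct stake is 5% in Halcyon, which does not meet the threshold, so Saoirse controls no company.
Neither Saoirse nor any entity Saoirse controls holds any voting interest in Stratus.
So Saoirse does not control Stratus.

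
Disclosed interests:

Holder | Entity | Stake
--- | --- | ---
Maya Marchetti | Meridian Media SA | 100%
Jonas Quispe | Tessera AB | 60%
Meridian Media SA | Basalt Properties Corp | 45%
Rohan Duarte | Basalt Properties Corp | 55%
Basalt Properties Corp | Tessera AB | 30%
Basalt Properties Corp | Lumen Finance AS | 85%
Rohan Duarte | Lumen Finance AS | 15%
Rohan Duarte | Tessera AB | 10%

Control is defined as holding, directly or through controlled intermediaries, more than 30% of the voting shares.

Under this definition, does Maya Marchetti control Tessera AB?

No

Maya holds 100% of Meridian, so Maya controls Meridian.
Meridian holds 45% of Basalt, so Maya controls Basalt.
Basalt holds 85% of Lumen, so Maya controls Lumen.
In Tessera, Maya's side holds only 30%, not > 30%.
So Maya does not control Tessera.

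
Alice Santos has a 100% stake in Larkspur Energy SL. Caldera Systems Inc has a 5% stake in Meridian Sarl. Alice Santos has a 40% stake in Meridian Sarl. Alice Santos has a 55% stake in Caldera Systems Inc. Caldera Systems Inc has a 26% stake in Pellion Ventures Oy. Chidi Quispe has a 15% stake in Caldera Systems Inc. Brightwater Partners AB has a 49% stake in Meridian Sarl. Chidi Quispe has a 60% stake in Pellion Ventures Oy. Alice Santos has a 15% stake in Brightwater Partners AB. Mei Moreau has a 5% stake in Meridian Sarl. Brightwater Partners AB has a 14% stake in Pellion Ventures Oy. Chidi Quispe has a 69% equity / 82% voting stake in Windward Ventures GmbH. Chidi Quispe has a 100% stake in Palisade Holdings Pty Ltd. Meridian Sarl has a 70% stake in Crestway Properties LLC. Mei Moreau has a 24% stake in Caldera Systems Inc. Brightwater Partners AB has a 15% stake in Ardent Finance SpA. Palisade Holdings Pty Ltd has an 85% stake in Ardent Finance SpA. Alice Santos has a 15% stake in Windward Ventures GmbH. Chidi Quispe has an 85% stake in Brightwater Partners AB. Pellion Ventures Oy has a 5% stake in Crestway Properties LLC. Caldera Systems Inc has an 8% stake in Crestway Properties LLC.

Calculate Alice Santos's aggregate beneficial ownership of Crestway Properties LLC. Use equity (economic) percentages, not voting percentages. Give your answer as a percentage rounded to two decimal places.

40.29%

Alice reaches Crestway along 6 paths.
Via Meridian: 40% × 70% = 28%.
Via Brightwater → Meridian: 15% × 49% × 70% = 5.145%.
Via Caldera → Meridian: 55% × 5% × 70% = 1.925%.
Via Caldera: 55% × 8% = 4.4%.
Via Caldera → Pellion: 55% × 26% × 5% = 0.715%.
Via Brightwater → Pellion: 15% × 14% × 5% = 0.105%.
Total: 28% + 5.145% + 1.925% + 4.4% + 0.715% + 0.105% = 40.29%.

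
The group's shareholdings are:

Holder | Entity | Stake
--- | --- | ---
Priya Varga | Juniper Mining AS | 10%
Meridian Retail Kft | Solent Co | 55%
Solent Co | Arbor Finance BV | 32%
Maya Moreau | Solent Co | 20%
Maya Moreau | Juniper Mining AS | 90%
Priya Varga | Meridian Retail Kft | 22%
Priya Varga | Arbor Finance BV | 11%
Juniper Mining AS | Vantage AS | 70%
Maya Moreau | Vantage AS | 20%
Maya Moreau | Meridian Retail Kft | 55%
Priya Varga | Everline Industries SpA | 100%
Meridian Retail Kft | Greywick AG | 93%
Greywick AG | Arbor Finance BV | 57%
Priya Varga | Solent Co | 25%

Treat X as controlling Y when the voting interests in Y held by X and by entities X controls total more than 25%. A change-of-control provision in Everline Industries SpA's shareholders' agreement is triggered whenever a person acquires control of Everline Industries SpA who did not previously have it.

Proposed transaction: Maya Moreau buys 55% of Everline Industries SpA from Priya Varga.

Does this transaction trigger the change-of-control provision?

Yes

The purchase adds only to Maya's holdings (Priya's stake shrinks), so Maya is the only person who could newly come to control Everline.
Maya holds 90% of Juniper, so Maya controls Juniper.
Maya holds 55% of Meridian, so Maya controls Meridian.
Maya and Meridian together hold 20% + 55% = 75% of Solent, so Maya controls Solent.
Meridian holds 93% of Greywick, so Maya controls Greywick.
Solent and Greywick together hold 32% + 57% = 89% of Arbor, so Maya controls Arbor.
Maya and Juniper together hold 20% + 70% = 90% of Vantage, so Maya controls Vantage.
Neither Maya nor any entity Maya controls holds any voting interest in Everline.
So before the transaction, Maya does not control Everline.
After the purchase, Maya holds 55% of Everline directly, and Priya's stake falls to 45%.
Maya holds 55% of Everline, so Maya controls Everline.
Maya did not control Everline before and does after, so the clause is triggered.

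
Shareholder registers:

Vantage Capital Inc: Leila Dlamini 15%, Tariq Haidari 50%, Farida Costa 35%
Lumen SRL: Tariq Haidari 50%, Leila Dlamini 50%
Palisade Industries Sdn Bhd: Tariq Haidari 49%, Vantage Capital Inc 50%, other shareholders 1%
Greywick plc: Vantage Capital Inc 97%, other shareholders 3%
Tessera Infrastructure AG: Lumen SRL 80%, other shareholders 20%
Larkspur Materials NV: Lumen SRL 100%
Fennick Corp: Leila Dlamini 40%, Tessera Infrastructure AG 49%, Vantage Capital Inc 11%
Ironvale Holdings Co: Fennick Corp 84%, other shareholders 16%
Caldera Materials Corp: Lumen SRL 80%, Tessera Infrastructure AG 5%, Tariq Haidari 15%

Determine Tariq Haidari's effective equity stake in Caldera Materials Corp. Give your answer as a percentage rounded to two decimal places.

57.00%

Tariq reaches Caldera along 3 paths.
Via Lumen: 50% × 80% = 40%.
Via Lumen → Tessera: 50% × 80% × 5% = 2%.
Direct stake: 15% = 15%.
Total: 40% + 2% + 15% = 57%.
Rounded: 57.00%.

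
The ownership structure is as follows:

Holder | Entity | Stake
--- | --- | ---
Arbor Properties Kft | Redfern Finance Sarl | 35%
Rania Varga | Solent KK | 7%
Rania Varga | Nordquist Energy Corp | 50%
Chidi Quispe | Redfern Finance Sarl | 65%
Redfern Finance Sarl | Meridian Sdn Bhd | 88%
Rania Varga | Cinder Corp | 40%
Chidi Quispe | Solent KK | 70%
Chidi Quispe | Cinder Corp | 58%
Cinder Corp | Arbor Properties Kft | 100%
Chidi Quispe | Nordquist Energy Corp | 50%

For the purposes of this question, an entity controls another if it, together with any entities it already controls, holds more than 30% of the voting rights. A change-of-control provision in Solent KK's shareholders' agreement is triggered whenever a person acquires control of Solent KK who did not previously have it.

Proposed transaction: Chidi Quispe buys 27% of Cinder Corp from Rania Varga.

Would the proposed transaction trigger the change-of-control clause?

The purchase adds only to Chidi's holdings (Rania's stake shrinks), so Chidi is the only person who could newly come to control Solent.
Chidi holds 70% of Solent, so Chidi controls Solent.
So Chidi already controls Solent before the transaction.
After the purchase, Chidi's direct stake in Cinder rises to 58% + 27% = 85%, and Rania's stake falls to 13%.
Chidi controlled Solent already, so this is not a new person acquiring control; every other person's position is unchanged or reduced.
No new person acquires control, so the clause is not triggered.

No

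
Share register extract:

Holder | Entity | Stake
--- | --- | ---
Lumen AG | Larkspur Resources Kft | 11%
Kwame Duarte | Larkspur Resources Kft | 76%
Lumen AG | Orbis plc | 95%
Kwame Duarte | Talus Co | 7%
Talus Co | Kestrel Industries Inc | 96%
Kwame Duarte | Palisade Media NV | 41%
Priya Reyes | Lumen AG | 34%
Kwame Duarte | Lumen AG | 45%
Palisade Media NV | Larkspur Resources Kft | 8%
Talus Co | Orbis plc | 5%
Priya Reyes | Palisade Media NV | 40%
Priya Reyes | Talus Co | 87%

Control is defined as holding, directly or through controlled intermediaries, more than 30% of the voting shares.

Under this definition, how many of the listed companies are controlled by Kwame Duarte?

Kwame holds 41% of Palisade, so Kwame controls Palisade.
Kwame holds 45% of Lumen, so Kwame controls Lumen.
Lumen holds 95% of Orbis, so Kwame controls Orbis.
Kwame and Palisade and Lumen together hold 76% + 8% + 11% = 95% of Larkspur, so Kwame controls Larkspur.
No other company's threshold is met.
Kwame controls 4 companies.

4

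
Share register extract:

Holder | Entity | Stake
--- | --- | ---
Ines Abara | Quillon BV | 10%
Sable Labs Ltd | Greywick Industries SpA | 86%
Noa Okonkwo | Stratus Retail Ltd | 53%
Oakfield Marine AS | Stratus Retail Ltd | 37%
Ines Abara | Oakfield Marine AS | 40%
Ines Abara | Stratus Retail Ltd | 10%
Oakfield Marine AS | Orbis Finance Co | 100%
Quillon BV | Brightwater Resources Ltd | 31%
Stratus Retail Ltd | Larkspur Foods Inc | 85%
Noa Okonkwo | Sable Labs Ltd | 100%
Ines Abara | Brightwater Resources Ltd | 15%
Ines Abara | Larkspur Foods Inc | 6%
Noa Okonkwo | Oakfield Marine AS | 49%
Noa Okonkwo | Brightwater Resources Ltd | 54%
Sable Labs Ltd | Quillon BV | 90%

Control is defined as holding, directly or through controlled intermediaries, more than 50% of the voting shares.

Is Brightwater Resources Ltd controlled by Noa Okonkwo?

Noa holds 100% of Sable, so Noa controls Sable.
Sable holds 90% of Quillon, so Noa controls Quillon.
Quillon and Noa together hold 31% + 54% = 85% of Brightwater, so Noa controls Brightwater.

Yes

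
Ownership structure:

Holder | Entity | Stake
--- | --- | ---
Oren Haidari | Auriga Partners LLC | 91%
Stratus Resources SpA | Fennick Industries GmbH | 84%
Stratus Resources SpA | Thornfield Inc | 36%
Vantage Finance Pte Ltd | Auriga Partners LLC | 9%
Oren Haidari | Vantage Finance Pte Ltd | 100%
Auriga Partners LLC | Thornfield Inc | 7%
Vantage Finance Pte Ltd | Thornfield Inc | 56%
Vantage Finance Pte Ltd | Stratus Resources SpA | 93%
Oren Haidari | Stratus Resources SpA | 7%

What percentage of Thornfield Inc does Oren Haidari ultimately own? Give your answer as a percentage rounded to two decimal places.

99.00%

Oren reaches Thornfield along 5 paths.
Via Vantage → Stratus: 100% × 93% × 36% = 33.48%.
Via Stratus: 7% × 36% = 2.52%.
Via Auriga: 91% × 7% = 6.37%.
Via Vantage → Auriga: 100% × 9% × 7% = 0.63%.
Via Vantage: 100% × 56% = 56%.
Total: 33.48% + 2.52% + 6.37% + 0.63% + 56% = 99%.
Rounded: 99.00%.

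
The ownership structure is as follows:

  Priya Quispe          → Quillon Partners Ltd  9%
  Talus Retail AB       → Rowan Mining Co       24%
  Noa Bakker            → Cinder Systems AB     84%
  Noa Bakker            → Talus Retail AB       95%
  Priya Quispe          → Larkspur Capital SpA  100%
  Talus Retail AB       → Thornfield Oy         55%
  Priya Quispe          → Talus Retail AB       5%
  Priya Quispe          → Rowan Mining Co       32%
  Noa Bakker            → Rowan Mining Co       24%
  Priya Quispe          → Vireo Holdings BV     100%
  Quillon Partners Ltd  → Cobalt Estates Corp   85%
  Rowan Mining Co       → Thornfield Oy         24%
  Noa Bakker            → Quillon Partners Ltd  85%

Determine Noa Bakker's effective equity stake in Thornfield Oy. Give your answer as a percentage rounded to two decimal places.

63.48%

Noa reaches Thornfield along 3 paths.
Via Talus: 95% × 55% = 52.25%.
Via Rowan: 24% × 24% = 5.76%.
Via Talus → Rowan: 95% × 24% × 24% = 5.472%.
Total: 52.25% + 5.76% + 5.472% = 63.482%.
Rounded: 63.48%.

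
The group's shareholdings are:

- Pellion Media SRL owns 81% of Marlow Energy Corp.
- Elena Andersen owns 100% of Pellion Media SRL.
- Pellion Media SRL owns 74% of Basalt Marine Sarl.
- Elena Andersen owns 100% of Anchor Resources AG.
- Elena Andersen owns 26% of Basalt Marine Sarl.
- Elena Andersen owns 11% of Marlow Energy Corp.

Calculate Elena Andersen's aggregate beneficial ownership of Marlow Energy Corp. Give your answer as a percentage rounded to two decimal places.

92.00%

Elena reaches Marlow along 2 paths.
Direct stake: 11% = 11%.
Via Pellion: 100% × 81% = 81%.
Total: 11% + 81% = 92%.
Rounded: 92.00%.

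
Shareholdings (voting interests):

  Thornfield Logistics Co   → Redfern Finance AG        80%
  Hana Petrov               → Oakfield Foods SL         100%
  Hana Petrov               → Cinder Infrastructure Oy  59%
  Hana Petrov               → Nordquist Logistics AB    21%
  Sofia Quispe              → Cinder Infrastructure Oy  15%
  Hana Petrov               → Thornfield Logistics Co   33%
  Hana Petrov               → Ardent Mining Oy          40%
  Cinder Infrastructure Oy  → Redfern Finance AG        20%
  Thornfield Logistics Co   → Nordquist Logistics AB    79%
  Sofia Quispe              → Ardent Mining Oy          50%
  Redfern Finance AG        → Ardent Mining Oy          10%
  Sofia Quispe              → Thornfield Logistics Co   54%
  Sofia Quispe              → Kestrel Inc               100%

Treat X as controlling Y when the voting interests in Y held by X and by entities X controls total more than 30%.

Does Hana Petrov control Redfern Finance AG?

Yes

Hana holds 33% of Thornfield, so Hana controls Thornfield.
Hana holds 59% of Cinder, so Hana controls Cinder.
Thornfield and Cinder together hold 80% + 20% = 100% of Redfern, so Hana controls Redfern.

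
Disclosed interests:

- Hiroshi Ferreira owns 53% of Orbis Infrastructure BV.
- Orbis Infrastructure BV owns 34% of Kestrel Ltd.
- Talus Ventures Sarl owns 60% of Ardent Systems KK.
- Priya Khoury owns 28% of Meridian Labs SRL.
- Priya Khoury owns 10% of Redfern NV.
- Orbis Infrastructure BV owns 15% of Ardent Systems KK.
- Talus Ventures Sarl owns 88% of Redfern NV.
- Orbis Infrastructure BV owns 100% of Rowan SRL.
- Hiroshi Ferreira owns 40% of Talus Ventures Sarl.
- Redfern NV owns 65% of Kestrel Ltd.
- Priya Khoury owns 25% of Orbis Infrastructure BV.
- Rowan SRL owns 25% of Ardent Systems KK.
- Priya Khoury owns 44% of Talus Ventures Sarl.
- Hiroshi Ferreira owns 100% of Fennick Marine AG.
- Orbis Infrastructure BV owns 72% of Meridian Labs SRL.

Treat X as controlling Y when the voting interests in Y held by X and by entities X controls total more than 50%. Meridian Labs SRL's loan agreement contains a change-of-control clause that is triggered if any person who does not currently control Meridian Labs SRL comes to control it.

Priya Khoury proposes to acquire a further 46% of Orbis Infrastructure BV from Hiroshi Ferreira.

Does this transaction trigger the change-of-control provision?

The purchase adds only to Priya's holdings (Hiroshi's stake shrinks), so Priya is the only person who could newly come to control Meridian.
Priya's largest direct stake is 44% in Talus, which does not meet the threshold, so Priya controls no company.
In Meridian, Priya's side holds only 28%, not > 50%.
So before the transaction, Priya does not control Meridian.
After the purchase, Priya's direct stake in Orbis rises to 25% + 46% = 71%, and Hiroshi's stake falls to 7%.
Priya holds 71% of Orbis, so Priya controls Orbis.
Orbis and Priya together hold 72% + 28% = 100% of Meridian, so Priya controls Meridian.
Priya did not control Meridian before and does after, so the clause is triggered.

Yes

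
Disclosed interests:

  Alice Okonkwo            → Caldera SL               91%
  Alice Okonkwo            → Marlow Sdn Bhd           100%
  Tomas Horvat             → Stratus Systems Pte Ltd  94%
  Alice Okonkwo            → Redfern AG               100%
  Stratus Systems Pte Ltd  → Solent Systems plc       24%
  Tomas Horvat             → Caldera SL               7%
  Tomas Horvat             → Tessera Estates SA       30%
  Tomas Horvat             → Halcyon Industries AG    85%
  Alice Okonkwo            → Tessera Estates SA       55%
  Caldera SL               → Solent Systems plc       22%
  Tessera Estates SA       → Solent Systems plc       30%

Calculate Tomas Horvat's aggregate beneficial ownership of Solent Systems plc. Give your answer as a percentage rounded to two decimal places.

Tomas reaches Solent along 3 paths.
Via Stratus: 94% × 24% = 22.56%.
Via Caldera: 7% × 22% = 1.54%.
Via Tessera: 30% × 30% = 9%.
Total: 22.56% + 1.54% + 9% = 33.1%.
Rounded: 33.10%.

33.10%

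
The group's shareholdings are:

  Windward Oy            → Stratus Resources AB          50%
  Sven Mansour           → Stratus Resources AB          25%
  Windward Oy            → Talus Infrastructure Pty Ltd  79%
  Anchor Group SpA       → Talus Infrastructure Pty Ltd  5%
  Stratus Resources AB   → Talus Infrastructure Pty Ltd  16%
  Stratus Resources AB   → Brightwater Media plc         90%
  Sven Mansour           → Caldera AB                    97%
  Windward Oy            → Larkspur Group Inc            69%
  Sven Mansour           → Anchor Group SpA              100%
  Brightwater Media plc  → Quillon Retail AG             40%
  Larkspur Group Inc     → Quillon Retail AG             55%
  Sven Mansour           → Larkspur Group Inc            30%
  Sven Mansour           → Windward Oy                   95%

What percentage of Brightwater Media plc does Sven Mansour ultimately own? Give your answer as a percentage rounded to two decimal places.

65.25%

Sven reaches Brightwater along 2 paths.
Via Windward → Stratus: 95% × 50% × 90% = 42.75%.
Via Stratus: 25% × 90% = 22.5%.
Total: 42.75% + 22.5% = 65.25%.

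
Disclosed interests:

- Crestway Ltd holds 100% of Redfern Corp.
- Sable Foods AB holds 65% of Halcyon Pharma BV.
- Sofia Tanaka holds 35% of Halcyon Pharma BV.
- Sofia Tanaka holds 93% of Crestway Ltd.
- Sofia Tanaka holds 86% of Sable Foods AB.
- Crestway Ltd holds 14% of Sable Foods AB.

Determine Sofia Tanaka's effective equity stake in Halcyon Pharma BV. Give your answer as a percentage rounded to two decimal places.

99.36%

Sofia reaches Halcyon along 3 paths.
Direct stake: 35% = 35%.
Via Crestway → Sable: 93% × 14% × 65% = 8.463%.
Via Sable: 86% × 65% = 55.9%.
Total: 35% + 8.463% + 55.9% = 99.363%.
Rounded: 99.36%.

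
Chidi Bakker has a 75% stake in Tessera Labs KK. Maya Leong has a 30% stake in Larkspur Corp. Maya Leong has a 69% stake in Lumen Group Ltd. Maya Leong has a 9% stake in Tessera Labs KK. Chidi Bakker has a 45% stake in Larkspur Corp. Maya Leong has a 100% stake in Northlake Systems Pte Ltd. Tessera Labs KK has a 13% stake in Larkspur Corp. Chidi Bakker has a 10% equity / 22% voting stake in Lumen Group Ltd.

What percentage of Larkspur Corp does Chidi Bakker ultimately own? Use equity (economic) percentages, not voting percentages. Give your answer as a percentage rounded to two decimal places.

Chidi reaches Larkspur along 2 paths.
Direct stake: 45% = 45%.
Via Tessera: 75% × 13% = 9.75%.
Total: 45% + 9.75% = 54.75%.

54.75%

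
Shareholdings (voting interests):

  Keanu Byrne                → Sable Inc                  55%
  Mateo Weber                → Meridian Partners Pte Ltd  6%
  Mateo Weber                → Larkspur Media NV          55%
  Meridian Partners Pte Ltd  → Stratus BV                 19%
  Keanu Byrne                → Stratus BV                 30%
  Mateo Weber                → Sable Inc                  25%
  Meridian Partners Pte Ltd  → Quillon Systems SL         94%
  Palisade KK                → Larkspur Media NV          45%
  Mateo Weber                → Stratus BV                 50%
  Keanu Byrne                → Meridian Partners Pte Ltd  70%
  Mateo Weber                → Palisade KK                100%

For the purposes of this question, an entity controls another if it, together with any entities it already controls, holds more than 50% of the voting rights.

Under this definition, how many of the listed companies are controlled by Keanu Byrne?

3

Keanu holds 70% of Meridian, so Keanu controls Meridian.
Meridian holds 94% of Quillon, so Keanu controls Quillon.
Keanu holds 55% of Sable, so Keanu controls Sable.
No other company's threshold is met.
Keanu controls 3 companies.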